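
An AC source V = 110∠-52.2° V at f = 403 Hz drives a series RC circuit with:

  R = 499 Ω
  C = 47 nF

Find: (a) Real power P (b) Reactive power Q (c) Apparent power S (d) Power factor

Step 1 — Angular frequency: ω = 2π·f = 2π·403 = 2532 rad/s.
Step 2 — Component impedances:
  R: Z = R = 499 Ω
  C: Z = 1/(jωC) = -j/(ω·C) = 0 - j8403 Ω
Step 3 — Series combination: Z_total = R + C = 499 - j8403 Ω = 8417∠-86.6° Ω.
Step 4 — Source phasor: V = 110∠-52.2° V = 67.42 - j86.92 V.
Step 5 — Current: I = V / Z = 0.01078 + j0.007383 A = 0.01307∠34.4° A.
Step 6 — Complex power: S = V·I* = 0.08522 - j1.435 VA.
Step 7 — Real power: P = Re(S) = 0.08522 W.
Step 8 — Reactive power: Q = Im(S) = -1.435 VAR.
Step 9 — Apparent power: |S| = 1.437 VA.
Step 10 — Power factor: PF = P/|S| = 0.05928 (leading).

(a) P = 0.08522 W  (b) Q = -1.435 VAR  (c) S = 1.437 VA  (d) PF = 0.05928 (leading)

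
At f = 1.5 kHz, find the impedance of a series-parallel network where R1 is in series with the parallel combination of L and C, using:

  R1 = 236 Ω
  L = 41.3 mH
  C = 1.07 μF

Step 1 — Angular frequency: ω = 2π·f = 2π·1500 = 9425 rad/s.
Step 2 — Component impedances:
  R1: Z = R = 236 Ω
  L: Z = jωL = j·9425·0.0413 = 0 + j389.2 Ω
  C: Z = 1/(jωC) = -j/(ω·C) = 0 - j99.16 Ω
Step 3 — Parallel branch: L || C = 1/(1/L + 1/C) = 0 - j133.1 Ω.
Step 4 — Series with R1: Z_total = R1 + (L || C) = 236 - j133.1 Ω = 270.9∠-29.4° Ω.

Z = 236 - j133.1 Ω = 270.9∠-29.4° Ω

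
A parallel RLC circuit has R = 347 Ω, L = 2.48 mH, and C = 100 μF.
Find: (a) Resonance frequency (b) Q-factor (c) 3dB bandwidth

Step 1 — Resonance: ω₀ = 1/√(LC) = 1/√(0.00248·0.0001) = 2008 rad/s.
Step 2 — f₀ = ω₀/(2π) = 319.6 Hz.
Step 3 — Parallel Q: Q = R/(ω₀L) = 347/(2008·0.00248) = 69.68.
Step 4 — Bandwidth: Δω = ω₀/Q = 28.82 rad/s; BW = Δω/(2π) = 4.587 Hz.

(a) f₀ = 319.6 Hz  (b) Q = 69.68  (c) BW = 4.587 Hz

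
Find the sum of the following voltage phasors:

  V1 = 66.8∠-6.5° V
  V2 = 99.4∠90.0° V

Step 1 — Convert each phasor to rectangular form:
  V1 = 66.8·(cos(-6.5°) + j·sin(-6.5°)) = 66.37 - j7.562 V
  V2 = 99.4·(cos(90.0°) + j·sin(90.0°)) = 0 + j99.4 V
Step 2 — Sum components: V_total = 66.37 + j91.84 V.
Step 3 — Convert to polar: |V_total| = 113.3 V, ∠V_total = 54.1°.

V_total = 113.3∠54.1° V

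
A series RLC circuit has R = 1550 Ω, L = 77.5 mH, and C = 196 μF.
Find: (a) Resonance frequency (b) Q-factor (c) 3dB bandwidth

Step 1 — Resonance condition Im(Z)=0 gives ω₀ = 1/√(LC).
Step 2 — ω₀ = 1/√(0.0775·0.000196) = 256.6 rad/s.
Step 3 — f₀ = ω₀/(2π) = 40.84 Hz.
Step 4 — Series Q: Q = ω₀L/R = 256.6·0.0775/1550 = 0.01283.
Step 5 — 3dB bandwidth: Δω = ω₀/Q = 2e+04 rad/s; BW = Δω/(2π) = 3183 Hz.

(a) f₀ = 40.84 Hz  (b) Q = 0.01283  (c) BW = 3183 Hz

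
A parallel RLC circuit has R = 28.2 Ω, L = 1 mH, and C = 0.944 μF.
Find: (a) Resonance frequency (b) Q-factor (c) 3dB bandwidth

Step 1 — Resonance: ω₀ = 1/√(LC) = 1/√(0.001·9.44e-07) = 3.255e+04 rad/s.
Step 2 — f₀ = ω₀/(2π) = 5180 Hz.
Step 3 — Parallel Q: Q = R/(ω₀L) = 28.2/(3.255e+04·0.001) = 0.8664.
Step 4 — Bandwidth: Δω = ω₀/Q = 3.756e+04 rad/s; BW = Δω/(2π) = 5979 Hz.

(a) f₀ = 5180 Hz  (b) Q = 0.8664  (c) BW = 5979 Hz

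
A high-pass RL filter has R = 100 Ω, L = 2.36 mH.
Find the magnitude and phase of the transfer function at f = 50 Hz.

Step 1 — Angular frequency: ω = 2π·50 = 314.2 rad/s.
Step 2 — Transfer function: H(jω) = jωL/(R + jωL).
Step 3 — Numerator jωL = j·0.7414; denominator R + jωL = 100 + j0.7414.
Step 4 — H = 5.497e-05 + j0.007414.
Step 5 — Magnitude: |H| = 0.007414 (-42.6 dB); phase: φ = 89.6°.

|H| = 0.007414 (-42.6 dB), φ = 89.6°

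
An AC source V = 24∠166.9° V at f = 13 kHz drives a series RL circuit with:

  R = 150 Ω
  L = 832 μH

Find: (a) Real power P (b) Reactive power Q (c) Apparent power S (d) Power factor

Step 1 — Angular frequency: ω = 2π·f = 2π·1.3e+04 = 8.168e+04 rad/s.
Step 2 — Component impedances:
  R: Z = R = 150 Ω
  L: Z = jωL = j·8.168e+04·0.000832 = 0 + j67.96 Ω
Step 3 — Series combination: Z_total = R + L = 150 + j67.96 Ω = 164.7∠24.4° Ω.
Step 4 — Source phasor: V = 24∠166.9° V = -23.38 + j5.44 V.
Step 5 — Current: I = V / Z = -0.1157 + j0.08867 A = 0.1457∠142.5° A.
Step 6 — Complex power: S = V·I* = 3.186 + j1.443 VA.
Step 7 — Real power: P = Re(S) = 3.186 W.
Step 8 — Reactive power: Q = Im(S) = 1.443 VAR.
Step 9 — Apparent power: |S| = 3.498 VA.
Step 10 — Power factor: PF = P/|S| = 0.9109 (lagging).

(a) P = 3.186 W  (b) Q = 1.443 VAR  (c) S = 3.498 VA  (d) PF = 0.9109 (lagging)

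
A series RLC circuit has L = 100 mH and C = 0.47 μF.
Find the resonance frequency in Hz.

Step 1 — Resonance condition Im(Z)=0 gives ω₀ = 1/√(LC).
Step 2 — ω₀ = 1/√(0.1·4.7e-07) = 4613 rad/s.
Step 3 — f₀ = ω₀/(2π) = 734.1 Hz.

f₀ = 734.1 Hz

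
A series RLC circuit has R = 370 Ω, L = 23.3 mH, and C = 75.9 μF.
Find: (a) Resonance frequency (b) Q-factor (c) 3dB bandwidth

Step 1 — Resonance: ω₀ = 1/√(LC) = 1/√(0.0233·7.59e-05) = 752 rad/s.
Step 2 — f₀ = ω₀/(2π) = 119.7 Hz.
Step 3 — Series Q: Q = ω₀L/R = 752·0.0233/370 = 0.04735.
Step 4 — Bandwidth: Δω = ω₀/Q = 1.588e+04 rad/s; BW = Δω/(2π) = 2527 Hz.

(a) f₀ = 119.7 Hz  (b) Q = 0.04735  (c) BW = 2527 Hz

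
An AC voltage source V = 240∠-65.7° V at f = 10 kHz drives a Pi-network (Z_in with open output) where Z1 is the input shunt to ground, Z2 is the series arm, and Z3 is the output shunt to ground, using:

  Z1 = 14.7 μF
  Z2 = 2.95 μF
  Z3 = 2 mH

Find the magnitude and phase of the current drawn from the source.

Step 1 — Angular frequency: ω = 2π·f = 2π·1e+04 = 6.283e+04 rad/s.
Step 2 — Component impedances:
  Z1: Z = 1/(jωC) = -j/(ω·C) = 0 - j1.083 Ω
  Z2: Z = 1/(jωC) = -j/(ω·C) = 0 - j5.395 Ω
  Z3: Z = jωL = j·6.283e+04·0.002 = 0 + j125.7 Ω
Step 3 — With open output, the series arm Z2 and the output shunt Z3 appear in series to ground: Z2 + Z3 = 0 + j120.3 Ω.
Step 4 — Parallel with input shunt Z1: Z_in = Z1 || (Z2 + Z3) = 0 - j1.093 Ω = 1.093∠-90.0° Ω.
Step 5 — Source phasor: V = 240∠-65.7° V = 98.76 - j218.7 V.
Step 6 — Ohm's law: I = V / Z_total = (98.76 - j218.7) / (0 - j1.093) = 200.2 + j90.4 A.
Step 7 — Convert to polar: |I| = 219.7 A, ∠I = 24.3°.

I = 219.7∠24.3° A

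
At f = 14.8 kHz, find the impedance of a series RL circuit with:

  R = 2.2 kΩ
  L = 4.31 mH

Step 1 — Angular frequency: ω = 2π·f = 2π·1.48e+04 = 9.299e+04 rad/s.
Step 2 — Component impedances:
  R: Z = R = 2200 Ω
  L: Z = jωL = j·9.299e+04·0.00431 = 0 + j400.8 Ω
Step 3 — Series combination: Z_total = R + L = 2200 + j400.8 Ω = 2236∠10.3° Ω.

Z = 2200 + j400.8 Ω = 2236∠10.3° Ω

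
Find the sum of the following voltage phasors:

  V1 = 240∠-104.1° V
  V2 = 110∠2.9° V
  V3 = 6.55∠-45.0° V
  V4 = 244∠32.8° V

Step 1 — Convert each phasor to rectangular form:
  V1 = 240·(cos(-104.1°) + j·sin(-104.1°)) = -58.47 - j232.8 V
  V2 = 110·(cos(2.9°) + j·sin(2.9°)) = 109.9 + j5.565 V
  V3 = 6.55·(cos(-45.0°) + j·sin(-45.0°)) = 4.632 - j4.632 V
  V4 = 244·(cos(32.8°) + j·sin(32.8°)) = 205.1 + j132.2 V
Step 2 — Sum components: V_total = 261.1 - j99.66 V.
Step 3 — Convert to polar: |V_total| = 279.5 V, ∠V_total = -20.9°.

V_total = 279.5∠-20.9° V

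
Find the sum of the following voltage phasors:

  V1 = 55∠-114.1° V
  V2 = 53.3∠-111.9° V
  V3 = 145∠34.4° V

Step 1 — Convert each phasor to rectangular form:
  V1 = 55·(cos(-114.1°) + j·sin(-114.1°)) = -22.46 - j50.21 V
  V2 = 53.3·(cos(-111.9°) + j·sin(-111.9°)) = -19.88 - j49.45 V
  V3 = 145·(cos(34.4°) + j·sin(34.4°)) = 119.6 + j81.92 V
Step 2 — Sum components: V_total = 77.3 - j17.74 V.
Step 3 — Convert to polar: |V_total| = 79.31 V, ∠V_total = -12.9°.

V_total = 79.31∠-12.9° V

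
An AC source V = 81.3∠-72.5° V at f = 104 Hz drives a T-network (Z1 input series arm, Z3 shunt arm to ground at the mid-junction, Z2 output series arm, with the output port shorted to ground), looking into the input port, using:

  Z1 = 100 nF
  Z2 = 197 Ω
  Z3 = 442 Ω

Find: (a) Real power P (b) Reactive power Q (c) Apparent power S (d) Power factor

Step 1 — Angular frequency: ω = 2π·f = 2π·104 = 653.5 rad/s.
Step 2 — Component impedances:
  Z1: Z = 1/(jωC) = -j/(ω·C) = 0 - j1.53e+04 Ω
  Z2: Z = R = 197 Ω
  Z3: Z = R = 442 Ω
Step 3 — With the output port shorted to ground, the output series arm Z2 runs from the junction to ground; the shunt arm Z3 also runs from the junction to ground. They appear in parallel: Z3 || Z2 = 136.3 Ω.
Step 4 — Series with input arm Z1: Z_in = Z1 + (Z3 || Z2) = 136.3 - j1.53e+04 Ω = 1.53e+04∠-89.5° Ω.
Step 5 — Source phasor: V = 81.3∠-72.5° V = 24.45 - j77.54 V.
Step 6 — Current: I = V / Z = 0.00508 + j0.001552 A = 0.005312∠17.0° A.
Step 7 — Complex power: S = V·I* = 0.003846 - j0.4319 VA.
Step 8 — Real power: P = Re(S) = 0.003846 W.
Step 9 — Reactive power: Q = Im(S) = -0.4319 VAR.
Step 10 — Apparent power: |S| = 0.4319 VA.
Step 11 — Power factor: PF = P/|S| = 0.008904 (leading).

(a) P = 0.003846 W  (b) Q = -0.4319 VAR  (c) S = 0.4319 VA  (d) PF = 0.008904 (leading)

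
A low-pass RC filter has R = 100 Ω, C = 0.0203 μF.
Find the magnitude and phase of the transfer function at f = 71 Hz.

Step 1 — Angular frequency: ω = 2π·71 = 446.1 rad/s.
Step 2 — Transfer function: H(jω) = 1/(1 + jωRC).
Step 3 — Denominator: 1 + jωRC = 1 + j·446.1·100·2.03e-08 = 1 + j0.0009056.
Step 4 — H = 1 - j0.0009056.
Step 5 — Magnitude: |H| = 1 (-0.0 dB); phase: φ = -0.1°.

|H| = 1 (-0.0 dB), φ = -0.1°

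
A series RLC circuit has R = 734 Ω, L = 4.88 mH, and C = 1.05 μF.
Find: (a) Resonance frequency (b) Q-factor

Step 1 — Resonance condition Im(Z)=0 gives ω₀ = 1/√(LC).
Step 2 — ω₀ = 1/√(0.00488·1.05e-06) = 1.397e+04 rad/s.
Step 3 — f₀ = ω₀/(2π) = 2223 Hz.
Step 4 — Series Q: Q = ω₀L/R = 1.397e+04·0.00488/734 = 0.09288.

(a) f₀ = 2223 Hz  (b) Q = 0.09288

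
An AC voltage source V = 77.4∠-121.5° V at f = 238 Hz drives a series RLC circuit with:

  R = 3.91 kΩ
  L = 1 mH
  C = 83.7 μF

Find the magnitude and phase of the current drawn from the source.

Step 1 — Angular frequency: ω = 2π·f = 2π·238 = 1495 rad/s.
Step 2 — Component impedances:
  R: Z = R = 3910 Ω
  L: Z = jωL = j·1495·0.001 = 0 + j1.495 Ω
  C: Z = 1/(jωC) = -j/(ω·C) = 0 - j7.989 Ω
Step 3 — Series combination: Z_total = R + L + C = 3910 - j6.494 Ω = 3910∠-0.1° Ω.
Step 4 — Source phasor: V = 77.4∠-121.5° V = -40.44 - j65.99 V.
Step 5 — Ohm's law: I = V / Z_total = (-40.44 - j65.99) / (3910 - j6.494) = -0.01032 - j0.0169 A.
Step 6 — Convert to polar: |I| = 0.0198 A, ∠I = -121.4°.

I = 0.0198∠-121.4° A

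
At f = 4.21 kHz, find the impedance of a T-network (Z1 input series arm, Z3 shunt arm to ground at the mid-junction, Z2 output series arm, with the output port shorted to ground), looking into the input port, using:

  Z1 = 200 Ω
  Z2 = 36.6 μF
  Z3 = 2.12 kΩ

Step 1 — Angular frequency: ω = 2π·f = 2π·4210 = 2.645e+04 rad/s.
Step 2 — Component impedances:
  Z1: Z = R = 200 Ω
  Z2: Z = 1/(jωC) = -j/(ω·C) = 0 - j1.033 Ω
  Z3: Z = R = 2120 Ω
Step 3 — With the output port shorted to ground, the output series arm Z2 runs from the junction to ground; the shunt arm Z3 also runs from the junction to ground. They appear in parallel: Z3 || Z2 = 0.0005032 - j1.033 Ω.
Step 4 — Series with input arm Z1: Z_in = Z1 + (Z3 || Z2) = 200 - j1.033 Ω = 200∠-0.3° Ω.

Z = 200 - j1.033 Ω = 200∠-0.3° Ω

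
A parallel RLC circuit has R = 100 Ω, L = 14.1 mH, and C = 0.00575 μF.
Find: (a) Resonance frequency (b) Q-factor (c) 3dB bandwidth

Step 1 — Resonance: ω₀ = 1/√(LC) = 1/√(0.0141·5.75e-09) = 1.111e+05 rad/s.
Step 2 — f₀ = ω₀/(2π) = 1.768e+04 Hz.
Step 3 — Parallel Q: Q = R/(ω₀L) = 100/(1.111e+05·0.0141) = 0.06386.
Step 4 — Bandwidth: Δω = ω₀/Q = 1.739e+06 rad/s; BW = Δω/(2π) = 2.768e+05 Hz.

(a) f₀ = 1.768e+04 Hz  (b) Q = 0.06386  (c) BW = 2.768e+05 Hz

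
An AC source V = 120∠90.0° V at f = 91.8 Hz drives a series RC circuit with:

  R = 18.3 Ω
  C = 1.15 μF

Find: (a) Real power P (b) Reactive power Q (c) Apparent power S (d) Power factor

Step 1 — Angular frequency: ω = 2π·f = 2π·91.8 = 576.8 rad/s.
Step 2 — Component impedances:
  R: Z = R = 18.3 Ω
  C: Z = 1/(jωC) = -j/(ω·C) = 0 - j1508 Ω
Step 3 — Series combination: Z_total = R + C = 18.3 - j1508 Ω = 1508∠-89.3° Ω.
Step 4 — Source phasor: V = 120∠90.0° V = 0 + j120 V.
Step 5 — Current: I = V / Z = -0.07959 + j0.0009661 A = 0.07959∠179.3° A.
Step 6 — Complex power: S = V·I* = 0.1159 - j9.55 VA.
Step 7 — Real power: P = Re(S) = 0.1159 W.
Step 8 — Reactive power: Q = Im(S) = -9.55 VAR.
Step 9 — Apparent power: |S| = 9.551 VA.
Step 10 — Power factor: PF = P/|S| = 0.01214 (leading).

(a) P = 0.1159 W  (b) Q = -9.55 VAR  (c) S = 9.551 VA  (d) PF = 0.01214 (leading)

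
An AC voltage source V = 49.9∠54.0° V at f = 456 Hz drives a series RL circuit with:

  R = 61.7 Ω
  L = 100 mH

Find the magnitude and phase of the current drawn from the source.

Step 1 — Angular frequency: ω = 2π·f = 2π·456 = 2865 rad/s.
Step 2 — Component impedances:
  R: Z = R = 61.7 Ω
  L: Z = jωL = j·2865·0.1 = 0 + j286.5 Ω
Step 3 — Series combination: Z_total = R + L = 61.7 + j286.5 Ω = 293.1∠77.8° Ω.
Step 4 — Source phasor: V = 49.9∠54.0° V = 29.33 + j40.37 V.
Step 5 — Ohm's law: I = V / Z_total = (29.33 + j40.37) / (61.7 + j286.5) = 0.1557 - j0.06884 A.
Step 6 — Convert to polar: |I| = 0.1703 A, ∠I = -23.8°.

I = 0.1703∠-23.8° A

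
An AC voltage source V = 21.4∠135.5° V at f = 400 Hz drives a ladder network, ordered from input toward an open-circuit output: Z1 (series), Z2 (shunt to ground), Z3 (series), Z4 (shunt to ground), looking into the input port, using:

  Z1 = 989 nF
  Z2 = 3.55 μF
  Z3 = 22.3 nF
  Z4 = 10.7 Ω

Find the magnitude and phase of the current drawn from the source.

Step 1 — Angular frequency: ω = 2π·f = 2π·400 = 2513 rad/s.
Step 2 — Component impedances:
  Z1: Z = 1/(jωC) = -j/(ω·C) = 0 - j402.3 Ω
  Z2: Z = 1/(jωC) = -j/(ω·C) = 0 - j112.1 Ω
  Z3: Z = 1/(jωC) = -j/(ω·C) = 0 - j1.784e+04 Ω
  Z4: Z = R = 10.7 Ω
Step 3 — Ladder network (open output): work backward from the far end, alternating series and parallel combinations. Z_in = 0.000417 - j513.7 Ω = 513.7∠-90.0° Ω.
Step 4 — Source phasor: V = 21.4∠135.5° V = -15.26 + j15 V.
Step 5 — Ohm's law: I = V / Z_total = (-15.26 + j15) / (0.000417 - j513.7) = -0.0292 - j0.02971 A.
Step 6 — Convert to polar: |I| = 0.04166 A, ∠I = -134.5°.

I = 0.04166∠-134.5° A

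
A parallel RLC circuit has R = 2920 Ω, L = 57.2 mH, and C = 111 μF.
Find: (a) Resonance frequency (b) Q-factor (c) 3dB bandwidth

Step 1 — Resonance: ω₀ = 1/√(LC) = 1/√(0.0572·0.000111) = 396.9 rad/s.
Step 2 — f₀ = ω₀/(2π) = 63.16 Hz.
Step 3 — Parallel Q: Q = R/(ω₀L) = 2920/(396.9·0.0572) = 128.6.
Step 4 — Bandwidth: Δω = ω₀/Q = 3.085 rad/s; BW = Δω/(2π) = 0.491 Hz.

(a) f₀ = 63.16 Hz  (b) Q = 128.6  (c) BW = 0.491 Hz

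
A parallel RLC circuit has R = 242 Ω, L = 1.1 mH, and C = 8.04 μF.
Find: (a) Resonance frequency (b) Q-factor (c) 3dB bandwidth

Step 1 — Resonance: ω₀ = 1/√(LC) = 1/√(0.0011·8.04e-06) = 1.063e+04 rad/s.
Step 2 — f₀ = ω₀/(2π) = 1692 Hz.
Step 3 — Parallel Q: Q = R/(ω₀L) = 242/(1.063e+04·0.0011) = 20.69.
Step 4 — Bandwidth: Δω = ω₀/Q = 514 rad/s; BW = Δω/(2π) = 81.8 Hz.

(a) f₀ = 1692 Hz  (b) Q = 20.69  (c) BW = 81.8 Hz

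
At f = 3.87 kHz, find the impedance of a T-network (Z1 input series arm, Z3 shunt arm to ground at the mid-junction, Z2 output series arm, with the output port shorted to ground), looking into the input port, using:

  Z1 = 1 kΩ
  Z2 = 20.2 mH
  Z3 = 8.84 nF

Step 1 — Angular frequency: ω = 2π·f = 2π·3870 = 2.432e+04 rad/s.
Step 2 — Component impedances:
  Z1: Z = R = 1000 Ω
  Z2: Z = jωL = j·2.432e+04·0.0202 = 0 + j491.2 Ω
  Z3: Z = 1/(jωC) = -j/(ω·C) = 0 - j4652 Ω
Step 3 — With the output port shorted to ground, the output series arm Z2 runs from the junction to ground; the shunt arm Z3 also runs from the junction to ground. They appear in parallel: Z3 || Z2 = 0 + j549.2 Ω.
Step 4 — Series with input arm Z1: Z_in = Z1 + (Z3 || Z2) = 1000 + j549.2 Ω = 1141∠28.8° Ω.

Z = 1000 + j549.2 Ω = 1141∠28.8° Ω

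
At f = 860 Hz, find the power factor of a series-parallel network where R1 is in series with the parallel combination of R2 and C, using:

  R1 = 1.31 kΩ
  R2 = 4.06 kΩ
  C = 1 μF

Step 1 — Angular frequency: ω = 2π·f = 2π·860 = 5404 rad/s.
Step 2 — Component impedances:
  R1: Z = R = 1310 Ω
  R2: Z = R = 4060 Ω
  C: Z = 1/(jωC) = -j/(ω·C) = 0 - j185.1 Ω
Step 3 — Parallel branch: R2 || C = 1/(1/R2 + 1/C) = 8.418 - j184.7 Ω.
Step 4 — Series with R1: Z_total = R1 + (R2 || C) = 1318 - j184.7 Ω = 1331∠-8.0° Ω.
Step 5 — Power factor: PF = cos(φ) = Re(Z)/|Z| = 1318.4/1331.3 = 0.9903.
Step 6 — Type: Im(Z) = -184.7 ⇒ leading (phase φ = -8.0°).

PF = 0.9903 (leading, φ = -8.0°)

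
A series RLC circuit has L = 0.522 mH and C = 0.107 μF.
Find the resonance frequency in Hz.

Step 1 — Resonance condition Im(Z)=0 gives ω₀ = 1/√(LC).
Step 2 — ω₀ = 1/√(0.000522·1.07e-07) = 1.338e+05 rad/s.
Step 3 — f₀ = ω₀/(2π) = 2.13e+04 Hz.

f₀ = 2.13e+04 Hz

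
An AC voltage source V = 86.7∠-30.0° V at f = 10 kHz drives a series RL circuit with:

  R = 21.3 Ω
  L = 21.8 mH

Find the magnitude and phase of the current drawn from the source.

Step 1 — Angular frequency: ω = 2π·f = 2π·1e+04 = 6.283e+04 rad/s.
Step 2 — Component impedances:
  R: Z = R = 21.3 Ω
  L: Z = jωL = j·6.283e+04·0.0218 = 0 + j1370 Ω
Step 3 — Series combination: Z_total = R + L = 21.3 + j1370 Ω = 1370∠89.1° Ω.
Step 4 — Source phasor: V = 86.7∠-30.0° V = 75.08 - j43.35 V.
Step 5 — Ohm's law: I = V / Z_total = (75.08 - j43.35) / (21.3 + j1370) = -0.03079 - j0.0553 A.
Step 6 — Convert to polar: |I| = 0.06329 A, ∠I = -119.1°.

I = 0.06329∠-119.1° A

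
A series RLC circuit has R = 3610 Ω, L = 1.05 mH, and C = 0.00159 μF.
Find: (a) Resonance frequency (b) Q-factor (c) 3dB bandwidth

Step 1 — Resonance condition Im(Z)=0 gives ω₀ = 1/√(LC).
Step 2 — ω₀ = 1/√(0.00105·1.59e-09) = 7.739e+05 rad/s.
Step 3 — f₀ = ω₀/(2π) = 1.232e+05 Hz.
Step 4 — Series Q: Q = ω₀L/R = 7.739e+05·0.00105/3610 = 0.2251.
Step 5 — 3dB bandwidth: Δω = ω₀/Q = 3.438e+06 rad/s; BW = Δω/(2π) = 5.472e+05 Hz.

(a) f₀ = 1.232e+05 Hz  (b) Q = 0.2251  (c) BW = 5.472e+05 Hz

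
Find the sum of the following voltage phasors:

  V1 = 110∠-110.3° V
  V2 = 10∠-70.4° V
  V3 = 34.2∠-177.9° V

Step 1 — Convert each phasor to rectangular form:
  V1 = 110·(cos(-110.3°) + j·sin(-110.3°)) = -38.16 - j103.2 V
  V2 = 10·(cos(-70.4°) + j·sin(-70.4°)) = 3.355 - j9.421 V
  V3 = 34.2·(cos(-177.9°) + j·sin(-177.9°)) = -34.18 - j1.253 V
Step 2 — Sum components: V_total = -68.99 - j113.8 V.
Step 3 — Convert to polar: |V_total| = 133.1 V, ∠V_total = -121.2°.

V_total = 133.1∠-121.2° V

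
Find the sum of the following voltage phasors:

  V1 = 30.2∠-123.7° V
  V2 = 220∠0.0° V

Step 1 — Convert each phasor to rectangular form:
  V1 = 30.2·(cos(-123.7°) + j·sin(-123.7°)) = -16.76 - j25.13 V
  V2 = 220·(cos(0.0°) + j·sin(0.0°)) = 220 V
Step 2 — Sum components: V_total = 203.2 - j25.13 V.
Step 3 — Convert to polar: |V_total| = 204.8 V, ∠V_total = -7.0°.

V_total = 204.8∠-7.0° V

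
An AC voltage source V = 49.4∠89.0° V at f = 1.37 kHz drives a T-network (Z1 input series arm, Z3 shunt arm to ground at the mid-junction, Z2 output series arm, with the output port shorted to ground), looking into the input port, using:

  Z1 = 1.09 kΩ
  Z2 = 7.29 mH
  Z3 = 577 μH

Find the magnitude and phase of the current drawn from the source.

Step 1 — Angular frequency: ω = 2π·f = 2π·1370 = 8608 rad/s.
Step 2 — Component impedances:
  Z1: Z = R = 1090 Ω
  Z2: Z = jωL = j·8608·0.00729 = 0 + j62.75 Ω
  Z3: Z = jωL = j·8608·0.000577 = 0 + j4.967 Ω
Step 3 — With the output port shorted to ground, the output series arm Z2 runs from the junction to ground; the shunt arm Z3 also runs from the junction to ground. They appear in parallel: Z3 || Z2 = 0 + j4.603 Ω.
Step 4 — Series with input arm Z1: Z_in = Z1 + (Z3 || Z2) = 1090 + j4.603 Ω = 1090∠0.2° Ω.
Step 5 — Source phasor: V = 49.4∠89.0° V = 0.8621 + j49.39 V.
Step 6 — Ohm's law: I = V / Z_total = (0.8621 + j49.39) / (1090 + j4.603) = 0.0009823 + j0.04531 A.
Step 7 — Convert to polar: |I| = 0.04532 A, ∠I = 88.8°.

I = 0.04532∠88.8° A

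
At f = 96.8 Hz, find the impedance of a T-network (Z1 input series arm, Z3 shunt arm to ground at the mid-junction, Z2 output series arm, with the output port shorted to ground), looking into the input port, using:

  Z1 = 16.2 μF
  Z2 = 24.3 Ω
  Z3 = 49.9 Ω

Step 1 — Angular frequency: ω = 2π·f = 2π·96.8 = 608.2 rad/s.
Step 2 — Component impedances:
  Z1: Z = 1/(jωC) = -j/(ω·C) = 0 - j101.5 Ω
  Z2: Z = R = 24.3 Ω
  Z3: Z = R = 49.9 Ω
Step 3 — With the output port shorted to ground, the output series arm Z2 runs from the junction to ground; the shunt arm Z3 also runs from the junction to ground. They appear in parallel: Z3 || Z2 = 16.34 Ω.
Step 4 — Series with input arm Z1: Z_in = Z1 + (Z3 || Z2) = 16.34 - j101.5 Ω = 102.8∠-80.9° Ω.

Z = 16.34 - j101.5 Ω = 102.8∠-80.9° Ω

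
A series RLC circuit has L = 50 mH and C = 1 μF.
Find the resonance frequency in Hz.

Step 1 — Resonance condition Im(Z)=0 gives ω₀ = 1/√(LC).
Step 2 — ω₀ = 1/√(0.05·1e-06) = 4472 rad/s.
Step 3 — f₀ = ω₀/(2π) = 711.8 Hz.

f₀ = 711.8 Hz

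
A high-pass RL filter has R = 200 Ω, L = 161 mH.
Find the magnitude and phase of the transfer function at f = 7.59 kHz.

Step 1 — Angular frequency: ω = 2π·7590 = 4.769e+04 rad/s.
Step 2 — Transfer function: H(jω) = jωL/(R + jωL).
Step 3 — Numerator jωL = j·7678; denominator R + jωL = 200 + j7678.
Step 4 — H = 0.9993 + j0.02603.
Step 5 — Magnitude: |H| = 0.9997 (-0.0 dB); phase: φ = 1.5°.

|H| = 0.9997 (-0.0 dB), φ = 1.5°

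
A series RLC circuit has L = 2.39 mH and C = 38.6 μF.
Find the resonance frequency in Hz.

Step 1 — Resonance condition Im(Z)=0 gives ω₀ = 1/√(LC).
Step 2 — ω₀ = 1/√(0.00239·3.86e-05) = 3292 rad/s.
Step 3 — f₀ = ω₀/(2π) = 524 Hz.

f₀ = 524 Hz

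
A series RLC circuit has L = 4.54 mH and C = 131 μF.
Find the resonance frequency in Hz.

Step 1 — Resonance condition Im(Z)=0 gives ω₀ = 1/√(LC).
Step 2 — ω₀ = 1/√(0.00454·0.000131) = 1297 rad/s.
Step 3 — f₀ = ω₀/(2π) = 206.4 Hz.

f₀ = 206.4 Hz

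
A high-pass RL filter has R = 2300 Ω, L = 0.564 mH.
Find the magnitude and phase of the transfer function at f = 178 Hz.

Step 1 — Angular frequency: ω = 2π·178 = 1118 rad/s.
Step 2 — Transfer function: H(jω) = jωL/(R + jωL).
Step 3 — Numerator jωL = j·0.6308; denominator R + jωL = 2300 + j0.6308.
Step 4 — H = 7.521e-08 + j0.0002743.
Step 5 — Magnitude: |H| = 0.0002743 (-71.2 dB); phase: φ = 90.0°.

|H| = 0.0002743 (-71.2 dB), φ = 90.0°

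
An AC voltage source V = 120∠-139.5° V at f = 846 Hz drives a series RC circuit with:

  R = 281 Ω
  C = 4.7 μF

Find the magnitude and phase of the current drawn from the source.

Step 1 — Angular frequency: ω = 2π·f = 2π·846 = 5316 rad/s.
Step 2 — Component impedances:
  R: Z = R = 281 Ω
  C: Z = 1/(jωC) = -j/(ω·C) = 0 - j40.03 Ω
Step 3 — Series combination: Z_total = R + C = 281 - j40.03 Ω = 283.8∠-8.1° Ω.
Step 4 — Source phasor: V = 120∠-139.5° V = -91.25 - j77.93 V.
Step 5 — Ohm's law: I = V / Z_total = (-91.25 - j77.93) / (281 - j40.03) = -0.2796 - j0.3172 A.
Step 6 — Convert to polar: |I| = 0.4228 A, ∠I = -131.4°.

I = 0.4228∠-131.4° A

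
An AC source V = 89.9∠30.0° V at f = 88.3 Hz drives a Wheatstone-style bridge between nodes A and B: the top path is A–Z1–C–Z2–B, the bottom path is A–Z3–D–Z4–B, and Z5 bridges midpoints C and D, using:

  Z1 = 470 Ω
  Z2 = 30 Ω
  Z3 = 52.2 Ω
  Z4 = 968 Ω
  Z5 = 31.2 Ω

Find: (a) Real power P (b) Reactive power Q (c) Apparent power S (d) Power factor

Step 1 — Angular frequency: ω = 2π·f = 2π·88.3 = 554.8 rad/s.
Step 2 — Component impedances:
  Z1: Z = R = 470 Ω
  Z2: Z = R = 30 Ω
  Z3: Z = R = 52.2 Ω
  Z4: Z = R = 968 Ω
  Z5: Z = R = 31.2 Ω
Step 3 — Bridge requires nodal analysis (the Z5 bridge couples midpoints C and D, so the two paths cannot be reduced to a simple series/parallel combination). Setting node B to ground and injecting 1 A at node A, the 3-node admittance system at A, C, D solves to V_A = Z_AB = 97.72 Ω = 97.72∠0.0° Ω.
Step 4 — Source phasor: V = 89.9∠30.0° V = 77.86 + j44.95 V.
Step 5 — Current: I = V / Z = 0.7967 + j0.46 A = 0.9199∠30.0° A.
Step 6 — Complex power: S = V·I* = 82.7 VA.
Step 7 — Real power: P = Re(S) = 82.7 W.
Step 8 — Reactive power: Q = Im(S) = 0 VAR.
Step 9 — Apparent power: |S| = 82.7 VA.
Step 10 — Power factor: PF = P/|S| = 1 (unity).

(a) P = 82.7 W  (b) Q = 0 VAR  (c) S = 82.7 VA  (d) PF = 1 (unity)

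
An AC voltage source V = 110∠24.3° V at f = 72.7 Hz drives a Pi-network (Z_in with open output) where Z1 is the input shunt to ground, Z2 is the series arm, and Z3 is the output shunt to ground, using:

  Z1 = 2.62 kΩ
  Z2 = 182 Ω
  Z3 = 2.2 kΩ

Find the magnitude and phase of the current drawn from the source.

Step 1 — Angular frequency: ω = 2π·f = 2π·72.7 = 456.8 rad/s.
Step 2 — Component impedances:
  Z1: Z = R = 2620 Ω
  Z2: Z = R = 182 Ω
  Z3: Z = R = 2200 Ω
Step 3 — With open output, the series arm Z2 and the output shunt Z3 appear in series to ground: Z2 + Z3 = 2382 Ω.
Step 4 — Parallel with input shunt Z1: Z_in = Z1 || (Z2 + Z3) = 1248 Ω = 1248∠0.0° Ω.
Step 5 — Source phasor: V = 110∠24.3° V = 100.3 + j45.27 V.
Step 6 — Ohm's law: I = V / Z_total = (100.3 + j45.27) / (1248) = 0.08035 + j0.03628 A.
Step 7 — Convert to polar: |I| = 0.08816 A, ∠I = 24.3°.

I = 0.08816∠24.3° A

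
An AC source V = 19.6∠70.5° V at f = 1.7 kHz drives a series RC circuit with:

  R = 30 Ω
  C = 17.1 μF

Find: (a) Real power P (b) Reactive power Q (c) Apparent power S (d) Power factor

Step 1 — Angular frequency: ω = 2π·f = 2π·1700 = 1.068e+04 rad/s.
Step 2 — Component impedances:
  R: Z = R = 30 Ω
  C: Z = 1/(jωC) = -j/(ω·C) = 0 - j5.475 Ω
Step 3 — Series combination: Z_total = R + C = 30 - j5.475 Ω = 30.5∠-10.3° Ω.
Step 4 — Source phasor: V = 19.6∠70.5° V = 6.543 + j18.48 V.
Step 5 — Current: I = V / Z = 0.1023 + j0.6345 A = 0.6427∠80.8° A.
Step 6 — Complex power: S = V·I* = 12.39 - j2.262 VA.
Step 7 — Real power: P = Re(S) = 12.39 W.
Step 8 — Reactive power: Q = Im(S) = -2.262 VAR.
Step 9 — Apparent power: |S| = 12.6 VA.
Step 10 — Power factor: PF = P/|S| = 0.9838 (leading).

(a) P = 12.39 W  (b) Q = -2.262 VAR  (c) S = 12.6 VA  (d) PF = 0.9838 (leading)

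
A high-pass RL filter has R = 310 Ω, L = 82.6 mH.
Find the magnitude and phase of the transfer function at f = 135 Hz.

Step 1 — Angular frequency: ω = 2π·135 = 848.2 rad/s.
Step 2 — Transfer function: H(jω) = jωL/(R + jωL).
Step 3 — Numerator jωL = j·70.06; denominator R + jωL = 310 + j70.06.
Step 4 — H = 0.0486 + j0.215.
Step 5 — Magnitude: |H| = 0.2205 (-13.1 dB); phase: φ = 77.3°.

|H| = 0.2205 (-13.1 dB), φ = 77.3°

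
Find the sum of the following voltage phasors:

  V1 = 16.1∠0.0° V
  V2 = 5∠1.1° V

Step 1 — Convert each phasor to rectangular form:
  V1 = 16.1·(cos(0.0°) + j·sin(0.0°)) = 16.1 V
  V2 = 5·(cos(1.1°) + j·sin(1.1°)) = 4.999 + j0.09599 V
Step 2 — Sum components: V_total = 21.1 + j0.09599 V.
Step 3 — Convert to polar: |V_total| = 21.1 V, ∠V_total = 0.3°.

V_total = 21.1∠0.3° V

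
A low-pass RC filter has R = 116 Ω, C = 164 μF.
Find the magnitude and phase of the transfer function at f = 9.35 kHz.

Step 1 — Angular frequency: ω = 2π·9350 = 5.875e+04 rad/s.
Step 2 — Transfer function: H(jω) = 1/(1 + jωRC).
Step 3 — Denominator: 1 + jωRC = 1 + j·5.875e+04·116·0.000164 = 1 + j1118.
Step 4 — H = 8.006e-07 - j0.0008948.
Step 5 — Magnitude: |H| = 0.0008948 (-61.0 dB); phase: φ = -89.9°.

|H| = 0.0008948 (-61.0 dB), φ = -89.9°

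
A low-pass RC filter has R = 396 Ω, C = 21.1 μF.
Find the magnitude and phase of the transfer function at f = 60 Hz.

Step 1 — Angular frequency: ω = 2π·60 = 377 rad/s.
Step 2 — Transfer function: H(jω) = 1/(1 + jωRC).
Step 3 — Denominator: 1 + jωRC = 1 + j·377·396·2.11e-05 = 1 + j3.15.
Step 4 — H = 0.09155 - j0.2884.
Step 5 — Magnitude: |H| = 0.3026 (-10.4 dB); phase: φ = -72.4°.

|H| = 0.3026 (-10.4 dB), φ = -72.4°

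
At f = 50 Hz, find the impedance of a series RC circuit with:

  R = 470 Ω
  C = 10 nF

Step 1 — Angular frequency: ω = 2π·f = 2π·50 = 314.2 rad/s.
Step 2 — Component impedances:
  R: Z = R = 470 Ω
  C: Z = 1/(jωC) = -j/(ω·C) = 0 - j3.183e+05 Ω
Step 3 — Series combination: Z_total = R + C = 470 - j3.183e+05 Ω = 3.183e+05∠-89.9° Ω.

Z = 470 - j3.183e+05 Ω = 3.183e+05∠-89.9° Ω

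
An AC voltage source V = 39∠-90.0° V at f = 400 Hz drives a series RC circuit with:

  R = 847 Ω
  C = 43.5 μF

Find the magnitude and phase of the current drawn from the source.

Step 1 — Angular frequency: ω = 2π·f = 2π·400 = 2513 rad/s.
Step 2 — Component impedances:
  R: Z = R = 847 Ω
  C: Z = 1/(jωC) = -j/(ω·C) = 0 - j9.147 Ω
Step 3 — Series combination: Z_total = R + C = 847 - j9.147 Ω = 847∠-0.6° Ω.
Step 4 — Source phasor: V = 39∠-90.0° V = 0 - j39 V.
Step 5 — Ohm's law: I = V / Z_total = (0 - j39) / (847 - j9.147) = 0.0004972 - j0.04604 A.
Step 6 — Convert to polar: |I| = 0.04604 A, ∠I = -89.4°.

I = 0.04604∠-89.4° A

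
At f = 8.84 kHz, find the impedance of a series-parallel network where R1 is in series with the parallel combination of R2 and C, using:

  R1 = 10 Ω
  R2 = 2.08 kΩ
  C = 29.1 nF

Step 1 — Angular frequency: ω = 2π·f = 2π·8840 = 5.554e+04 rad/s.
Step 2 — Component impedances:
  R1: Z = R = 10 Ω
  R2: Z = R = 2080 Ω
  C: Z = 1/(jωC) = -j/(ω·C) = 0 - j618.7 Ω
Step 3 — Parallel branch: R2 || C = 1/(1/R2 + 1/C) = 169.1 - j568.4 Ω.
Step 4 — Series with R1: Z_total = R1 + (R2 || C) = 179.1 - j568.4 Ω = 595.9∠-72.5° Ω.

Z = 179.1 - j568.4 Ω = 595.9∠-72.5° Ω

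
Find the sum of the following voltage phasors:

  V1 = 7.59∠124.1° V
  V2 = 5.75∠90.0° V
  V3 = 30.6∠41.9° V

Step 1 — Convert each phasor to rectangular form:
  V1 = 7.59·(cos(124.1°) + j·sin(124.1°)) = -4.255 + j6.285 V
  V2 = 5.75·(cos(90.0°) + j·sin(90.0°)) = 0 + j5.75 V
  V3 = 30.6·(cos(41.9°) + j·sin(41.9°)) = 22.78 + j20.44 V
Step 2 — Sum components: V_total = 18.52 + j32.47 V.
Step 3 — Convert to polar: |V_total| = 37.38 V, ∠V_total = 60.3°.

V_total = 37.38∠60.3° V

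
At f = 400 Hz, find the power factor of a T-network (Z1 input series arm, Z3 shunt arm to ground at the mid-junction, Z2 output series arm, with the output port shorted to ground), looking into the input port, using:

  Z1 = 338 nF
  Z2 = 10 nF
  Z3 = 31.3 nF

Step 1 — Angular frequency: ω = 2π·f = 2π·400 = 2513 rad/s.
Step 2 — Component impedances:
  Z1: Z = 1/(jωC) = -j/(ω·C) = 0 - j1177 Ω
  Z2: Z = 1/(jωC) = -j/(ω·C) = 0 - j3.979e+04 Ω
  Z3: Z = 1/(jωC) = -j/(ω·C) = 0 - j1.271e+04 Ω
Step 3 — With the output port shorted to ground, the output series arm Z2 runs from the junction to ground; the shunt arm Z3 also runs from the junction to ground. They appear in parallel: Z3 || Z2 = 0 - j9634 Ω.
Step 4 — Series with input arm Z1: Z_in = Z1 + (Z3 || Z2) = 0 - j1.081e+04 Ω = 1.081e+04∠-90.0° Ω.
Step 5 — Power factor: PF = cos(φ) = Re(Z)/|Z| = 0/1.081e+04 = 0.
Step 6 — Type: Im(Z) = -1.081e+04 ⇒ leading (phase φ = -90.0°).

PF = 0 (leading, φ = -90.0°)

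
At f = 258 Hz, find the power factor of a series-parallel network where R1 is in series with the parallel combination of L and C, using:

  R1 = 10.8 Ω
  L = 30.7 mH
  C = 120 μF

Step 1 — Angular frequency: ω = 2π·f = 2π·258 = 1621 rad/s.
Step 2 — Component impedances:
  R1: Z = R = 10.8 Ω
  L: Z = jωL = j·1621·0.0307 = 0 + j49.77 Ω
  C: Z = 1/(jωC) = -j/(ω·C) = 0 - j5.141 Ω
Step 3 — Parallel branch: L || C = 1/(1/L + 1/C) = 0 - j5.733 Ω.
Step 4 — Series with R1: Z_total = R1 + (L || C) = 10.8 - j5.733 Ω = 12.23∠-28.0° Ω.
Step 5 — Power factor: PF = cos(φ) = Re(Z)/|Z| = 10.8/12.227 = 0.8833.
Step 6 — Type: Im(Z) = -5.733 ⇒ leading (phase φ = -28.0°).

PF = 0.8833 (leading, φ = -28.0°)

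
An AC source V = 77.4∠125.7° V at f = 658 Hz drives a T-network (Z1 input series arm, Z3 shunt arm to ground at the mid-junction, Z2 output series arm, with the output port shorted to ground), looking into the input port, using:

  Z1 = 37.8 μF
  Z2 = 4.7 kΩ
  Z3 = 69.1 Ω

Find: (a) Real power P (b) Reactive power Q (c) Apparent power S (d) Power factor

Step 1 — Angular frequency: ω = 2π·f = 2π·658 = 4134 rad/s.
Step 2 — Component impedances:
  Z1: Z = 1/(jωC) = -j/(ω·C) = 0 - j6.399 Ω
  Z2: Z = R = 4700 Ω
  Z3: Z = R = 69.1 Ω
Step 3 — With the output port shorted to ground, the output series arm Z2 runs from the junction to ground; the shunt arm Z3 also runs from the junction to ground. They appear in parallel: Z3 || Z2 = 68.1 Ω.
Step 4 — Series with input arm Z1: Z_in = Z1 + (Z3 || Z2) = 68.1 - j6.399 Ω = 68.4∠-5.4° Ω.
Step 5 — Source phasor: V = 77.4∠125.7° V = -45.17 + j62.86 V.
Step 6 — Current: I = V / Z = -0.7434 + j0.8531 A = 1.132∠131.1° A.
Step 7 — Complex power: S = V·I* = 87.2 - j8.194 VA.
Step 8 — Real power: P = Re(S) = 87.2 W.
Step 9 — Reactive power: Q = Im(S) = -8.194 VAR.
Step 10 — Apparent power: |S| = 87.59 VA.
Step 11 — Power factor: PF = P/|S| = 0.9956 (leading).

(a) P = 87.2 W  (b) Q = -8.194 VAR  (c) S = 87.59 VA  (d) PF = 0.9956 (leading)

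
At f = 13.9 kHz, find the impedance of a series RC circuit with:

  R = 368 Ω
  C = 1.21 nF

Step 1 — Angular frequency: ω = 2π·f = 2π·1.39e+04 = 8.734e+04 rad/s.
Step 2 — Component impedances:
  R: Z = R = 368 Ω
  C: Z = 1/(jωC) = -j/(ω·C) = 0 - j9463 Ω
Step 3 — Series combination: Z_total = R + C = 368 - j9463 Ω = 9470∠-87.8° Ω.

Z = 368 - j9463 Ω = 9470∠-87.8° Ω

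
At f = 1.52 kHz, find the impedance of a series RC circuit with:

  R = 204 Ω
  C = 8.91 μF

Step 1 — Angular frequency: ω = 2π·f = 2π·1520 = 9550 rad/s.
Step 2 — Component impedances:
  R: Z = R = 204 Ω
  C: Z = 1/(jωC) = -j/(ω·C) = 0 - j11.75 Ω
Step 3 — Series combination: Z_total = R + C = 204 - j11.75 Ω = 204.3∠-3.3° Ω.

Z = 204 - j11.75 Ω = 204.3∠-3.3° Ω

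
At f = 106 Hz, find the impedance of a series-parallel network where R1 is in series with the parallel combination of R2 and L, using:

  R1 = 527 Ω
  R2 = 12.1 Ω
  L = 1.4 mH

Step 1 — Angular frequency: ω = 2π·f = 2π·106 = 666 rad/s.
Step 2 — Component impedances:
  R1: Z = R = 527 Ω
  R2: Z = R = 12.1 Ω
  L: Z = jωL = j·666·0.0014 = 0 + j0.9324 Ω
Step 3 — Parallel branch: R2 || L = 1/(1/R2 + 1/L) = 0.07143 + j0.9269 Ω.
Step 4 — Series with R1: Z_total = R1 + (R2 || L) = 527.1 + j0.9269 Ω = 527.1∠0.1° Ω.

Z = 527.1 + j0.9269 Ω = 527.1∠0.1° Ω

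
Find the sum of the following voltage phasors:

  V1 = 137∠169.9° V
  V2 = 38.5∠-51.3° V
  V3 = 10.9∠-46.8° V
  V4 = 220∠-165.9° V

Step 1 — Convert each phasor to rectangular form:
  V1 = 137·(cos(169.9°) + j·sin(169.9°)) = -134.9 + j24.03 V
  V2 = 38.5·(cos(-51.3°) + j·sin(-51.3°)) = 24.07 - j30.05 V
  V3 = 10.9·(cos(-46.8°) + j·sin(-46.8°)) = 7.462 - j7.946 V
  V4 = 220·(cos(-165.9°) + j·sin(-165.9°)) = -213.4 - j53.6 V
Step 2 — Sum components: V_total = -316.7 - j67.56 V.
Step 3 — Convert to polar: |V_total| = 323.8 V, ∠V_total = -168.0°.

V_total = 323.8∠-168.0° V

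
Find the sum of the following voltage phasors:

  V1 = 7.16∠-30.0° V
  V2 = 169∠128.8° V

Step 1 — Convert each phasor to rectangular form:
  V1 = 7.16·(cos(-30.0°) + j·sin(-30.0°)) = 6.201 - j3.58 V
  V2 = 169·(cos(128.8°) + j·sin(128.8°)) = -105.9 + j131.7 V
Step 2 — Sum components: V_total = -99.7 + j128.1 V.
Step 3 — Convert to polar: |V_total| = 162.3 V, ∠V_total = 127.9°.

V_total = 162.3∠127.9° V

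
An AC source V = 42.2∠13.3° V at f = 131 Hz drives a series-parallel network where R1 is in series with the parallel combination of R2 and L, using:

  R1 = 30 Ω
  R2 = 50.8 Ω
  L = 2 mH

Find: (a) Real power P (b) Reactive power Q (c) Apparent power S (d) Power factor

Step 1 — Angular frequency: ω = 2π·f = 2π·131 = 823.1 rad/s.
Step 2 — Component impedances:
  R1: Z = R = 30 Ω
  R2: Z = R = 50.8 Ω
  L: Z = jωL = j·823.1·0.002 = 0 + j1.646 Ω
Step 3 — Parallel branch: R2 || L = 1/(1/R2 + 1/L) = 0.05329 + j1.644 Ω.
Step 4 — Series with R1: Z_total = R1 + (R2 || L) = 30.05 + j1.644 Ω = 30.1∠3.1° Ω.
Step 5 — Source phasor: V = 42.2∠13.3° V = 41.07 + j9.708 V.
Step 6 — Current: I = V / Z = 1.38 + j0.2475 A = 1.402∠10.2° A.
Step 7 — Complex power: S = V·I* = 59.08 + j3.233 VA.
Step 8 — Real power: P = Re(S) = 59.08 W.
Step 9 — Reactive power: Q = Im(S) = 3.233 VAR.
Step 10 — Apparent power: |S| = 59.17 VA.
Step 11 — Power factor: PF = P/|S| = 0.9985 (lagging).

(a) P = 59.08 W  (b) Q = 3.233 VAR  (c) S = 59.17 VA  (d) PF = 0.9985 (lagging)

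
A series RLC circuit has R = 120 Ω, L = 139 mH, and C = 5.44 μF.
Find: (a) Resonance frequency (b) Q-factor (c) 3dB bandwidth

Step 1 — Resonance condition Im(Z)=0 gives ω₀ = 1/√(LC).
Step 2 — ω₀ = 1/√(0.139·5.44e-06) = 1150 rad/s.
Step 3 — f₀ = ω₀/(2π) = 183 Hz.
Step 4 — Series Q: Q = ω₀L/R = 1150·0.139/120 = 1.332.
Step 5 — 3dB bandwidth: Δω = ω₀/Q = 863.3 rad/s; BW = Δω/(2π) = 137.4 Hz.

(a) f₀ = 183 Hz  (b) Q = 1.332  (c) BW = 137.4 Hz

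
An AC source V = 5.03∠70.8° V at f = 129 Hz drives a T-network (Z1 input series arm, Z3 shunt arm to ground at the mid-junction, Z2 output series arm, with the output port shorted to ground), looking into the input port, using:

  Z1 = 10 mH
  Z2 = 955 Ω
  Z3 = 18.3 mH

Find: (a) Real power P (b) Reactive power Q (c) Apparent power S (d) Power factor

Step 1 — Angular frequency: ω = 2π·f = 2π·129 = 810.5 rad/s.
Step 2 — Component impedances:
  Z1: Z = jωL = j·810.5·0.01 = 0 + j8.105 Ω
  Z2: Z = R = 955 Ω
  Z3: Z = jωL = j·810.5·0.0183 = 0 + j14.83 Ω
Step 3 — With the output port shorted to ground, the output series arm Z2 runs from the junction to ground; the shunt arm Z3 also runs from the junction to ground. They appear in parallel: Z3 || Z2 = 0.2303 + j14.83 Ω.
Step 4 — Series with input arm Z1: Z_in = Z1 + (Z3 || Z2) = 0.2303 + j22.93 Ω = 22.94∠89.4° Ω.
Step 5 — Source phasor: V = 5.03∠70.8° V = 1.654 + j4.75 V.
Step 6 — Current: I = V / Z = 0.2078 - j0.07004 A = 0.2193∠-18.6° A.
Step 7 — Complex power: S = V·I* = 0.01108 + j1.103 VA.
Step 8 — Real power: P = Re(S) = 0.01108 W.
Step 9 — Reactive power: Q = Im(S) = 1.103 VAR.
Step 10 — Apparent power: |S| = 1.103 VA.
Step 11 — Power factor: PF = P/|S| = 0.01004 (lagging).

(a) P = 0.01108 W  (b) Q = 1.103 VAR  (c) S = 1.103 VA  (d) PF = 0.01004 (lagging)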